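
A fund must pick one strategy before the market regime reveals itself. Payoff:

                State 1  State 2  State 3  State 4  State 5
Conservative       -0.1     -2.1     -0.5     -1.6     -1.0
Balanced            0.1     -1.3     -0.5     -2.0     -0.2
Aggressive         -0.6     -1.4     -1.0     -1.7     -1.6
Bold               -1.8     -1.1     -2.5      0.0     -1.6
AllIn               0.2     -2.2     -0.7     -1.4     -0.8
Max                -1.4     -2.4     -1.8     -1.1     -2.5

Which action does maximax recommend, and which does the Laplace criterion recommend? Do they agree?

Row maxima: Conservative=-0.1, Balanced=0.1, Aggressive=-0.6, Bold=0.0, AllIn=0.2, Max=-1.1
Best best-case = 0.2 → AllIn.
Row averages: Conservative=-1.06, Balanced=-0.78, Aggressive=-1.26, Bold=-1.4, AllIn=-0.98, Max=-1.84
Highest average = -0.78 → Balanced.

maximax → AllIn; laplace → Balanced (disagree)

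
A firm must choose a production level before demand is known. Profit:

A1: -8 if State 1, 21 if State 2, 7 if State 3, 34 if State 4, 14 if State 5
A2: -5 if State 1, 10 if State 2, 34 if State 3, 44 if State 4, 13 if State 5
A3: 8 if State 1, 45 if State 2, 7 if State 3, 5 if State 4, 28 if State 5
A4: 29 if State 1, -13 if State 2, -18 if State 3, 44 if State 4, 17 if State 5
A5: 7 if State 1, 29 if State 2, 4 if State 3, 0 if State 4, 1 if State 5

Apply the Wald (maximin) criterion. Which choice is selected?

A3

Row minima: A1=-8, A2=-5, A3=5, A4=-18, A5=0
Best worst-case = 5 → A3.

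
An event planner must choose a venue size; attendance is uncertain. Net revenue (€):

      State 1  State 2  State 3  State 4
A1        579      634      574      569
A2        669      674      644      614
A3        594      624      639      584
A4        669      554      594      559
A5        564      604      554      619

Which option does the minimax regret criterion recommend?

A2

Column bests: State 1=669, State 2=674, State 3=644, State 4=619.
A1 regrets: 90, 40, 70, 50 → max 90
A2 regrets: 0, 0, 0, 5 → max 5
A3 regrets: 75, 50, 5, 35 → max 75
A4 regrets: 0, 120, 50, 60 → max 120
A5 regrets: 105, 70, 90, 0 → max 105
Smallest max regret = 5 → A2.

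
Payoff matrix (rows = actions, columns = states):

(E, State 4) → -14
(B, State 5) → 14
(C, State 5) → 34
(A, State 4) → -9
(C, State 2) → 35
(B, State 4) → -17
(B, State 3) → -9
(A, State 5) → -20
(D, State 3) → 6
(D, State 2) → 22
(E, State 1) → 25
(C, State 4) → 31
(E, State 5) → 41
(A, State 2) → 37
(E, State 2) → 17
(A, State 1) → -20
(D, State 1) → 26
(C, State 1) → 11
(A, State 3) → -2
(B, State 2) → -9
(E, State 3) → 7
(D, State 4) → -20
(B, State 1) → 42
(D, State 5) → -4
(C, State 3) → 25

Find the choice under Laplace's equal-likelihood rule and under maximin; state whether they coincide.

laplace → C; maximin → C (agree)

Row averages: A=-2.8, B=4.2, C=27.2, D=6, E=15.2
Highest average = 27.2 → C.
Row minima: A=-20, B=-17, C=11, D=-20, E=-14
Best worst-case = 11 → C.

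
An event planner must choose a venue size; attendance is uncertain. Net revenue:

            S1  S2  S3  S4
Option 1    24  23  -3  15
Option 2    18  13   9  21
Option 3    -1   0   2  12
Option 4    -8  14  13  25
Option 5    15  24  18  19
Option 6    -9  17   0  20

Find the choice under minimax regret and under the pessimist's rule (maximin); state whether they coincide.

Column bests: S1=24, S2=24, S3=18, S4=25.
Option 1 regrets: 0, 1, 21, 10 → max 21
Option 2 regrets: 6, 11, 9, 4 → max 11
Option 3 regrets: 25, 24, 16, 13 → max 25
Option 4 regrets: 32, 10, 5, 0 → max 32
Option 5 regrets: 9, 0, 0, 6 → max 9
Option 6 regrets: 33, 7, 18, 5 → max 33
Smallest max regret = 9 → Option 5.
Row minima: Option 1=-3, Option 2=9, Option 3=-1, Option 4=-8, Option 5=15, Option 6=-9
Best worst-case = 15 → Option 5.

minimax regret → Option 5; maximin → Option 5 (agree)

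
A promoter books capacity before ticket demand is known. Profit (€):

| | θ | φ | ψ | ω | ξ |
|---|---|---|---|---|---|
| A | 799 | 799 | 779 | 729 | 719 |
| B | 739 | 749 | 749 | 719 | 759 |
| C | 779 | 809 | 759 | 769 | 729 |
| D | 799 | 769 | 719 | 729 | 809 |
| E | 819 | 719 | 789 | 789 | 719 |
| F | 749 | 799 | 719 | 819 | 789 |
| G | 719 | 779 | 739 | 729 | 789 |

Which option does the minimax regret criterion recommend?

F

Column bests: θ=819, φ=809, ψ=789, ω=819, ξ=809.
A regrets: 20, 10, 10, 90, 90 → max 90
B regrets: 80, 60, 40, 100, 50 → max 100
C regrets: 40, 0, 30, 50, 80 → max 80
D regrets: 20, 40, 70, 90, 0 → max 90
E regrets: 0, 90, 0, 30, 90 → max 90
F regrets: 70, 10, 70, 0, 20 → max 70
G regrets: 100, 30, 50, 90, 20 → max 100
Smallest max regret = 70 → F.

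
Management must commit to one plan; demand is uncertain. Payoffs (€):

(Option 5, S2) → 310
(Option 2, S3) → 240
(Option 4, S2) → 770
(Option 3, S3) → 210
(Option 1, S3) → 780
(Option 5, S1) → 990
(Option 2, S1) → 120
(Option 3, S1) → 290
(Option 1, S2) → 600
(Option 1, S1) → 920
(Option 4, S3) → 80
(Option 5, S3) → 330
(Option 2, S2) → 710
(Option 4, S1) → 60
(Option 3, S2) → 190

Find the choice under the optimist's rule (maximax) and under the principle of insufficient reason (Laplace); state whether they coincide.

maximax → Option 5; laplace → Option 1 (disagree)

Row maxima: Option 1=920, Option 2=710, Option 3=290, Option 4=770, Option 5=990
Best best-case = 990 → Option 5.
Row averages: Option 1=2300/3, Option 2=1070/3, Option 3=230, Option 4=910/3, Option 5=1630/3
Highest average = 2300/3 → Option 1.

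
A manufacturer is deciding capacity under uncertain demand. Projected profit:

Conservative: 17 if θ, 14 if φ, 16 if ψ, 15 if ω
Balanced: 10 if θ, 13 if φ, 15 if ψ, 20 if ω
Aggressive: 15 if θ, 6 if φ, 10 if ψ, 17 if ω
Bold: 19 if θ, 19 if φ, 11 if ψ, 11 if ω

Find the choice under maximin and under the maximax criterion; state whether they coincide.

maximin → Conservative; maximax → Balanced (disagree)

Row minima: Conservative=14, Balanced=10, Aggressive=6, Bold=11
Best worst-case = 14 → Conservative.
Row maxima: Conservative=17, Balanced=20, Aggressive=17, Bold=19
Best best-case = 20 → Balanced.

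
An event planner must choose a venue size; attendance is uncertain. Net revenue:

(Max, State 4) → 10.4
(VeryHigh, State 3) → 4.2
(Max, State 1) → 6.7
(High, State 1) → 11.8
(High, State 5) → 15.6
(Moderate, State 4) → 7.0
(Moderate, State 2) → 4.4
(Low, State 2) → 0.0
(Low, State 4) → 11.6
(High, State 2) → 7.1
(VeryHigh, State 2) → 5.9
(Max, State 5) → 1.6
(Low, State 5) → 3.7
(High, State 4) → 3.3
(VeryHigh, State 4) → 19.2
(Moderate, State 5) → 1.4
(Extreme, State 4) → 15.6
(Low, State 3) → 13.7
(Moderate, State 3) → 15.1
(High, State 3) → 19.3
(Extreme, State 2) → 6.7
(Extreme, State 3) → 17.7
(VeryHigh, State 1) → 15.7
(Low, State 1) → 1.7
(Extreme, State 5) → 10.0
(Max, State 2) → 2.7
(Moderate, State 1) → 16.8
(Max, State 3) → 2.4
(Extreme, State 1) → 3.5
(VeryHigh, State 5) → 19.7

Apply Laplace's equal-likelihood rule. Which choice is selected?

VeryHigh

Row averages: Low=6.14, Moderate=8.94, High=11.42, VeryHigh=12.94, Extreme=10.7, Max=4.76
Highest average = 12.94 → VeryHigh.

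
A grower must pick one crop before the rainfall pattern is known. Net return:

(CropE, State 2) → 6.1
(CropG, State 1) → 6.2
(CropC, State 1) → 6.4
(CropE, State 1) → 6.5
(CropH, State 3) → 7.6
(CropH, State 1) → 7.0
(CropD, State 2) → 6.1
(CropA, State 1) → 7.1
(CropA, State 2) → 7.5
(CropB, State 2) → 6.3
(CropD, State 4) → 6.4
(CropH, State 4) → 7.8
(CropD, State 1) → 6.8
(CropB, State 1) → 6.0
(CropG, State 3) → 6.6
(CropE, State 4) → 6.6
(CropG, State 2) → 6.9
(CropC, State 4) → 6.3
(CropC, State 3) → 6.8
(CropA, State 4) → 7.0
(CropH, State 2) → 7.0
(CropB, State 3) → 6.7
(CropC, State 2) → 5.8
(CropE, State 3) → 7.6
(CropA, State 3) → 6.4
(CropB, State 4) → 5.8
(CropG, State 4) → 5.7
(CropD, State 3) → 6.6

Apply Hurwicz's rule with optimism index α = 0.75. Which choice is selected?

CropB: 0.75·6.7 + 0.25·5.8 = 6.475
CropH: 0.75·7.8 + 0.25·7.0 = 7.6
CropG: 0.75·6.9 + 0.25·5.7 = 6.6
CropC: 0.75·6.8 + 0.25·5.8 = 6.55
CropE: 0.75·7.6 + 0.25·6.1 = 7.225
CropD: 0.75·6.8 + 0.25·6.1 = 6.625
CropA: 0.75·7.5 + 0.25·6.4 = 7.225
Highest Hurwicz score = 7.6 → CropH.

CropH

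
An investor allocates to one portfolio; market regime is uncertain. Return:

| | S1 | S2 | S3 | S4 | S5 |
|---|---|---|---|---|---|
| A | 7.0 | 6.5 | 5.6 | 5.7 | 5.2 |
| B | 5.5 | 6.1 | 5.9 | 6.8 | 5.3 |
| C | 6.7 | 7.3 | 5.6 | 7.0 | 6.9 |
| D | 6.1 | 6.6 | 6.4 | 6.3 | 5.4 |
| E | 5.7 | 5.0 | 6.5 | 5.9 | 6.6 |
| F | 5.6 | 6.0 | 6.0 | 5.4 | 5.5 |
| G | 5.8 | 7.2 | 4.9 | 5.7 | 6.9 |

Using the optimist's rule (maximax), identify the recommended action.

C

Row maxima: A=7.0, B=6.8, C=7.3, D=6.6, E=6.6, F=6.0, G=7.2
Best best-case = 7.3 → C.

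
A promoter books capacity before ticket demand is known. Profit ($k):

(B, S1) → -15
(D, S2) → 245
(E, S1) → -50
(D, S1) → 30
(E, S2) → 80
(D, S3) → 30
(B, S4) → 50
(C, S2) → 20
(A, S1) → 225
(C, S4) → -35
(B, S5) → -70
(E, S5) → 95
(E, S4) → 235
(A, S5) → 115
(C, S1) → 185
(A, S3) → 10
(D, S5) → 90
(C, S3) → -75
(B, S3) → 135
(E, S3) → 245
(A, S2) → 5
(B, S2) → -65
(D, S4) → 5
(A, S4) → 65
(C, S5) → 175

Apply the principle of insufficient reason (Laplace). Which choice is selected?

E

Row averages: A=84, B=7, C=54, D=80, E=121
Highest average = 121 → E.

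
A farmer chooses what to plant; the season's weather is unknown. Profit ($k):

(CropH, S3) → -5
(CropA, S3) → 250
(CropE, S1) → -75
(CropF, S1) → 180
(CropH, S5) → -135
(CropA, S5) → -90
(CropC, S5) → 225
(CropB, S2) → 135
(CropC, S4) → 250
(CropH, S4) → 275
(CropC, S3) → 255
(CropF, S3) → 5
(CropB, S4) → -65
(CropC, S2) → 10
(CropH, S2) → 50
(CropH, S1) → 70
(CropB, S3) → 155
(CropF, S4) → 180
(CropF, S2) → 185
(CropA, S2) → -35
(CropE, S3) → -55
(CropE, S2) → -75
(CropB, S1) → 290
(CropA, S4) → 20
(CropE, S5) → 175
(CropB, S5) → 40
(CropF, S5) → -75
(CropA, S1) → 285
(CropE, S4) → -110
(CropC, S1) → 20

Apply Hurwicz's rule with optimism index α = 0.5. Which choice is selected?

CropA: 0.5·285 + 0.5·(-90) = 97.5
CropE: 0.5·175 + 0.5·(-110) = 32.5
CropF: 0.5·185 + 0.5·(-75) = 55
CropB: 0.5·290 + 0.5·(-65) = 112.5
CropC: 0.5·255 + 0.5·10 = 132.5
CropH: 0.5·275 + 0.5·(-135) = 70
Highest Hurwicz score = 132.5 → CropC.

CropC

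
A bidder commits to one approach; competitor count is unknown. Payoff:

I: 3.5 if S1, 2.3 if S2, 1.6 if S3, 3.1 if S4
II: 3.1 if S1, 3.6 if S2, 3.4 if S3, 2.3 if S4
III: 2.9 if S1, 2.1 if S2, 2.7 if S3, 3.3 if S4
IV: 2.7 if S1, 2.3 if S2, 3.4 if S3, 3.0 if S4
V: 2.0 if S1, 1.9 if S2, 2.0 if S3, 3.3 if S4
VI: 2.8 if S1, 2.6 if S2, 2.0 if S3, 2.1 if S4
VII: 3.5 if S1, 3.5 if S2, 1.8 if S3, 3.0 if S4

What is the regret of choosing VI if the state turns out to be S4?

1.2

Best payoff under S4 is 3.3.
Regret = 3.3 − 2.1 = 1.2.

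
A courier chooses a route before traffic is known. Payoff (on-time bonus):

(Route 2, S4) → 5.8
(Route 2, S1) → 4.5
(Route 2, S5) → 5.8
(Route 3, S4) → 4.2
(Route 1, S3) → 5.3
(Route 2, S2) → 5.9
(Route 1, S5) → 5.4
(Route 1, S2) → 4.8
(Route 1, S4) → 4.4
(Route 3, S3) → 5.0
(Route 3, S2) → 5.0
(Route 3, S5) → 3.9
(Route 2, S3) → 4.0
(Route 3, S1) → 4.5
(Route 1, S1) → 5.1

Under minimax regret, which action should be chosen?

Column bests: S1=5.1, S2=5.9, S3=5.3, S4=5.8, S5=5.8.
Route 1 regrets: 0.0, 1.1, 0.0, 1.4, 0.4 → max 1.4
Route 2 regrets: 0.6, 0.0, 1.3, 0.0, 0.0 → max 1.3
Route 3 regrets: 0.6, 0.9, 0.3, 1.6, 1.9 → max 1.9
Smallest max regret = 1.3 → Route 2.

Route 2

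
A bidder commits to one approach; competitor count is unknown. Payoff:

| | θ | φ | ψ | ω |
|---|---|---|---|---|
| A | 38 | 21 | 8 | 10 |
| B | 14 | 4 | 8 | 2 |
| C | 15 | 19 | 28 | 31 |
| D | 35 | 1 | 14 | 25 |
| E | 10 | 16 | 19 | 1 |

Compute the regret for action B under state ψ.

Best payoff under ψ is 28.
Regret = 28 − 8 = 20.

20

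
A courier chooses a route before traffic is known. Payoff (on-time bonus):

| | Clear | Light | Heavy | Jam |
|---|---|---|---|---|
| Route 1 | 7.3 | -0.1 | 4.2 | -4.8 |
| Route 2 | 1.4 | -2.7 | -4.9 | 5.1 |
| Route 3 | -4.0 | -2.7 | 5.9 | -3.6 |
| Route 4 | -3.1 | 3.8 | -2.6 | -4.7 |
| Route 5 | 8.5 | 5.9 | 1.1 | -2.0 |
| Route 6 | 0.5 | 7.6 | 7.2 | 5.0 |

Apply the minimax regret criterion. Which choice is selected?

Route 5

Column bests: Clear=8.5, Light=7.6, Heavy=7.2, Jam=5.1.
Route 1 regrets: 1.2, 7.7, 3.0, 9.9 → max 9.9
Route 2 regrets: 7.1, 10.3, 12.1, 0.0 → max 12.1
Route 3 regrets: 12.5, 10.3, 1.3, 8.7 → max 12.5
Route 4 regrets: 11.6, 3.8, 9.8, 9.8 → max 11.6
Route 5 regrets: 0.0, 1.7, 6.1, 7.1 → max 7.1
Route 6 regrets: 8.0, 0.0, 0.0, 0.1 → max 8.0
Smallest max regret = 7.1 → Route 5.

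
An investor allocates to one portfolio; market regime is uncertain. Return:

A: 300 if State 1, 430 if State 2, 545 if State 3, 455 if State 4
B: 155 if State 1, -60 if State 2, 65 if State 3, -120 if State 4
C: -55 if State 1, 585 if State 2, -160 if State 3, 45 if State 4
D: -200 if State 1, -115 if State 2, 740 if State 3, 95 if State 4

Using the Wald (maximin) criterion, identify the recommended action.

Row minima: A=300, B=-120, C=-160, D=-200
Best worst-case = 300 → A.

A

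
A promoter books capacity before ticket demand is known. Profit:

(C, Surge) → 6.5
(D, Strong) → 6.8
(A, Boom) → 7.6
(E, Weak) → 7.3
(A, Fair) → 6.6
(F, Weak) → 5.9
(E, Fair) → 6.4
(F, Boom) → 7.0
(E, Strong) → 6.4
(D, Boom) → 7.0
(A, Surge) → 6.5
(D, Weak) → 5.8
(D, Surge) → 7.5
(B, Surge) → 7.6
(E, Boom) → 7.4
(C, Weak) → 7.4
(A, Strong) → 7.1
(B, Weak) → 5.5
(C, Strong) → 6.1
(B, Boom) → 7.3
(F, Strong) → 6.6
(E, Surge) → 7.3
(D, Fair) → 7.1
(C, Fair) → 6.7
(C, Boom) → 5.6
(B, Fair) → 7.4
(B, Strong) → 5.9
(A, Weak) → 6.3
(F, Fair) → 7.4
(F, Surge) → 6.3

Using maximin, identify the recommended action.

E

Row minima: A=6.3, B=5.5, C=5.6, D=5.8, E=6.4, F=5.9
Best worst-case = 6.4 → E.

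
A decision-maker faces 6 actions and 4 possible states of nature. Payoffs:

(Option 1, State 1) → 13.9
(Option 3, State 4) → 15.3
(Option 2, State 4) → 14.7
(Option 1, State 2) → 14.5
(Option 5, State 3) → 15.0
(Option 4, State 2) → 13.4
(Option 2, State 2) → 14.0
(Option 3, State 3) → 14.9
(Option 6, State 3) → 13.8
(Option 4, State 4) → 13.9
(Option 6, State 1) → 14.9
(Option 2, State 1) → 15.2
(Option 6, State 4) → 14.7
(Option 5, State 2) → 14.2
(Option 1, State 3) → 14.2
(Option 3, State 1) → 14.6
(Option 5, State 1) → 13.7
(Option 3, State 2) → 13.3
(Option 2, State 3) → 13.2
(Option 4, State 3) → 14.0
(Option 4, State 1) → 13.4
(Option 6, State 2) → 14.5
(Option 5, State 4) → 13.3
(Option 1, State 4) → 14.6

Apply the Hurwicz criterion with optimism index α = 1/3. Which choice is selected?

Option 6

Option 1: 1/3·14.6 + 2/3·13.9 = 212/15
Option 2: 1/3·15.2 + 2/3·13.2 = 208/15
Option 3: 1/3·15.3 + 2/3·13.3 = 419/30
Option 4: 1/3·14.0 + 2/3·13.4 = 13.6
Option 5: 1/3·15.0 + 2/3·13.3 = 208/15
Option 6: 1/3·14.9 + 2/3·13.8 = 85/6
Highest Hurwicz score = 85/6 → Option 6.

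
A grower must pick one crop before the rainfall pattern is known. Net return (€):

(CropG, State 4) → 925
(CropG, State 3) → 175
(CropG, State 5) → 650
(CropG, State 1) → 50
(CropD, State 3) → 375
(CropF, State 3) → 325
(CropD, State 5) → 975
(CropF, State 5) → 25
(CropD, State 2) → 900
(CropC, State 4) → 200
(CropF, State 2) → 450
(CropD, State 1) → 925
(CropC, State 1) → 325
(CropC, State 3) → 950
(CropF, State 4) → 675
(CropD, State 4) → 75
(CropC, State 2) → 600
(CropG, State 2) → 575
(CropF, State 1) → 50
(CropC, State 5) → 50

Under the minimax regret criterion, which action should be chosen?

CropD

Column bests: State 1=925, State 2=900, State 3=950, State 4=925, State 5=975.
CropD regrets: 0, 0, 575, 850, 0 → max 850
CropG regrets: 875, 325, 775, 0, 325 → max 875
CropF regrets: 875, 450, 625, 250, 950 → max 950
CropC regrets: 600, 300, 0, 725, 925 → max 925
Smallest max regret = 850 → CropD.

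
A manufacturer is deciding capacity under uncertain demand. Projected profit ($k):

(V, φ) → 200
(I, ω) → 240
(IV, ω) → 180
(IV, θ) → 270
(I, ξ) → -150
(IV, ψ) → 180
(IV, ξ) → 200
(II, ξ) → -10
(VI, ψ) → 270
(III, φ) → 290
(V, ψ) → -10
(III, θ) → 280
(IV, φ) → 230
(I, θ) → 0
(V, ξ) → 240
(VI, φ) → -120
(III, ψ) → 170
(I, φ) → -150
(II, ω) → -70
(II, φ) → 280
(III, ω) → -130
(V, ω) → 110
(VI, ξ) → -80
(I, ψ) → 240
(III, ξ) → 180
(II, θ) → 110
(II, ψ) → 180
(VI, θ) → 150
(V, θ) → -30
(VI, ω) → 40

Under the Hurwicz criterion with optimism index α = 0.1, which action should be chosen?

IV

I: 0.1·240 + 0.9·(-150) = -111
II: 0.1·280 + 0.9·(-70) = -35
III: 0.1·290 + 0.9·(-130) = -88
IV: 0.1·270 + 0.9·180 = 189
V: 0.1·240 + 0.9·(-30) = -3
VI: 0.1·270 + 0.9·(-120) = -81
Highest Hurwicz score = 189 → IV.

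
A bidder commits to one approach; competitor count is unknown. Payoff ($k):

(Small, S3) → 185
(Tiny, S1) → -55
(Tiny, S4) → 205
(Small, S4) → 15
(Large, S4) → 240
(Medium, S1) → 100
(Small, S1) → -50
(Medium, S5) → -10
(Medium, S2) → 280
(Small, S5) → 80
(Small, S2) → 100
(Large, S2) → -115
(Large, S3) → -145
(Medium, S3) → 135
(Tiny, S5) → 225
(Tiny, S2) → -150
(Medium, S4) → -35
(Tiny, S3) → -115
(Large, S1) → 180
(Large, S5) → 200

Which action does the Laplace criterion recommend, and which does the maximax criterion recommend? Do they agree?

laplace → Medium; maximax → Medium (agree)

Row averages: Tiny=22, Small=66, Medium=94, Large=72
Highest average = 94 → Medium.
Row maxima: Tiny=225, Small=185, Medium=280, Large=240
Best best-case = 280 → Medium.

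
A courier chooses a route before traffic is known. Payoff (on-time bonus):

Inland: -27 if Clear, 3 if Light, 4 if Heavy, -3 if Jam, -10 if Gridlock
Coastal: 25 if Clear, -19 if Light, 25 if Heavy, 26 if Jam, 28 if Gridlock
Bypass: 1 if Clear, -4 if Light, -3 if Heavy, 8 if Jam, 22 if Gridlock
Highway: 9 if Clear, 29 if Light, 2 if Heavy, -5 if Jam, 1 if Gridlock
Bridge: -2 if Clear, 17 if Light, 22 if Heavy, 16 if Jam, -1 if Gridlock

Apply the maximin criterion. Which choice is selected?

Row minima: Inland=-27, Coastal=-19, Bypass=-4, Highway=-5, Bridge=-2
Best worst-case = -2 → Bridge.

Bridge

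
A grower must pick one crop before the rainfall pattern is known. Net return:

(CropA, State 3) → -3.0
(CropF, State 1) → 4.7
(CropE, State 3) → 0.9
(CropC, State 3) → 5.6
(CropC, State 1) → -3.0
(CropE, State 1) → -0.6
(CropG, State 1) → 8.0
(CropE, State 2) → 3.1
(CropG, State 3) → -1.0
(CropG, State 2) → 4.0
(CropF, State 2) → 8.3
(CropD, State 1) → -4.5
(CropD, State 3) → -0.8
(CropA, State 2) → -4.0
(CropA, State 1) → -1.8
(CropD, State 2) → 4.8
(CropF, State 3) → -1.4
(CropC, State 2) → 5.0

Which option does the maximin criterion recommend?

Row minima: CropD=-4.5, CropE=-0.6, CropG=-1.0, CropC=-3.0, CropF=-1.4, CropA=-4.0
Best worst-case = -0.6 → CropE.

CropE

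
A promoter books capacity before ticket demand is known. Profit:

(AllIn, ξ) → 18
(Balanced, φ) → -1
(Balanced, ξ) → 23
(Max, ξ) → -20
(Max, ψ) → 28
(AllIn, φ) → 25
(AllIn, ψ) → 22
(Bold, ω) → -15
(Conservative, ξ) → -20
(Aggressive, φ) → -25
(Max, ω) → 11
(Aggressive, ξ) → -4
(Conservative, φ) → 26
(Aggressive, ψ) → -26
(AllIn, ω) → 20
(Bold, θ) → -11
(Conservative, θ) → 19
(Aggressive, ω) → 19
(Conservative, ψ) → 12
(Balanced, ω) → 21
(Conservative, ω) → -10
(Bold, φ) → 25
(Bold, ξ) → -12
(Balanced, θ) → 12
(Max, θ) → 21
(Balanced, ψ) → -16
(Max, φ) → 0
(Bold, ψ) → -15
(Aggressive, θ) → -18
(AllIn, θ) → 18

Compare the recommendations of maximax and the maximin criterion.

Row maxima: Conservative=26, Balanced=23, Aggressive=19, Bold=25, AllIn=25, Max=28
Best best-case = 28 → Max.
Row minima: Conservative=-20, Balanced=-16, Aggressive=-26, Bold=-15, AllIn=18, Max=-20
Best worst-case = 18 → AllIn.

maximax → Max; maximin → AllIn (disagree)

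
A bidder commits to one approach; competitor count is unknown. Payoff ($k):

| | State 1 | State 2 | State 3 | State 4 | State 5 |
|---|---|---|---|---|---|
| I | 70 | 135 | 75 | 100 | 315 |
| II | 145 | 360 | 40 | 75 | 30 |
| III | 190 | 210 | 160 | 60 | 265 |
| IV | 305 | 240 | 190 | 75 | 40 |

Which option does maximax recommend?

Row maxima: I=315, II=360, III=265, IV=305
Best best-case = 360 → II.

II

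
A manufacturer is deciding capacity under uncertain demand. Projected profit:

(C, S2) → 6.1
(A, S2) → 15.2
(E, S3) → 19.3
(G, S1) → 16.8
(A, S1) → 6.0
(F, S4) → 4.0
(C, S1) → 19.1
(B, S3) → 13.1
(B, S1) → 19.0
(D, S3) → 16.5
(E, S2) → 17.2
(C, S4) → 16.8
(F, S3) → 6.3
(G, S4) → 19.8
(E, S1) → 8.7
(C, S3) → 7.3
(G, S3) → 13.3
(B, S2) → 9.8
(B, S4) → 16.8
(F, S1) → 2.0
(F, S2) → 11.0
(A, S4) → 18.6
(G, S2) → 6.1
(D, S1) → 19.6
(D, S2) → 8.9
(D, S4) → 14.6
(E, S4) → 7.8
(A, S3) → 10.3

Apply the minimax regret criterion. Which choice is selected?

Column bests: S1=19.6, S2=17.2, S3=19.3, S4=19.8.
A regrets: 13.6, 2.0, 9.0, 1.2 → max 13.6
B regrets: 0.6, 7.4, 6.2, 3.0 → max 7.4
C regrets: 0.5, 11.1, 12.0, 3.0 → max 12.0
D regrets: 0.0, 8.3, 2.8, 5.2 → max 8.3
E regrets: 10.9, 0.0, 0.0, 12.0 → max 12.0
F regrets: 17.6, 6.2, 13.0, 15.8 → max 17.6
G regrets: 2.8, 11.1, 6.0, 0.0 → max 11.1
Smallest max regret = 7.4 → B.

B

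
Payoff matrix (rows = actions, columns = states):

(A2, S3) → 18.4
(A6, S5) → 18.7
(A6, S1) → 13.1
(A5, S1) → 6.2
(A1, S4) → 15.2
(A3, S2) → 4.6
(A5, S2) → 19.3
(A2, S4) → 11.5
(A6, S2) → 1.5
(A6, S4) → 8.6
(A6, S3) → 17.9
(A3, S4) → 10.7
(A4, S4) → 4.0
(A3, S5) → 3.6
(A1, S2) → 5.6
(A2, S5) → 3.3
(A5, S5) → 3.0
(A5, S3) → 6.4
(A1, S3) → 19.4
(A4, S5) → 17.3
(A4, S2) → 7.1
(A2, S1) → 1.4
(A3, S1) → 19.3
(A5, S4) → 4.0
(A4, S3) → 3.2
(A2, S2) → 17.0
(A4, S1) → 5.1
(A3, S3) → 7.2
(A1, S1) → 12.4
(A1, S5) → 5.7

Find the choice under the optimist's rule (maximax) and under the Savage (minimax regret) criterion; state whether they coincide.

Row maxima: A1=19.4, A2=18.4, A3=19.3, A4=17.3, A5=19.3, A6=18.7
Best best-case = 19.4 → A1.
Column bests: S1=19.3, S2=19.3, S3=19.4, S4=15.2, S5=18.7.
A1 regrets: 6.9, 13.7, 0.0, 0.0, 13.0 → max 13.7
A2 regrets: 17.9, 2.3, 1.0, 3.7, 15.4 → max 17.9
A3 regrets: 0.0, 14.7, 12.2, 4.5, 15.1 → max 15.1
A4 regrets: 14.2, 12.2, 16.2, 11.2, 1.4 → max 16.2
A5 regrets: 13.1, 0.0, 13.0, 11.2, 15.7 → max 15.7
A6 regrets: 6.2, 17.8, 1.5, 6.6, 0.0 → max 17.8
Smallest max regret = 13.7 → A1.

maximax → A1; minimax regret → A1 (agree)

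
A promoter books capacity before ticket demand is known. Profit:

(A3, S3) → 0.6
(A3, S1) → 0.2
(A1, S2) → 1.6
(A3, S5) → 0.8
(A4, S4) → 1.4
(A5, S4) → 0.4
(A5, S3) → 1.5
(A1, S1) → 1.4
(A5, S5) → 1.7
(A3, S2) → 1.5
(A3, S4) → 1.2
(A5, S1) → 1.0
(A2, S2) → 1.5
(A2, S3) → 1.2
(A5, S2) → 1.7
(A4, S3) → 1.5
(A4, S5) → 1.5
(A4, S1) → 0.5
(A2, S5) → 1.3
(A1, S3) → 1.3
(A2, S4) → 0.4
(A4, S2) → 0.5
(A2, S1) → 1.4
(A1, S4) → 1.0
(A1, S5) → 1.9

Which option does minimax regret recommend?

Column bests: S1=1.4, S2=1.7, S3=1.5, S4=1.4, S5=1.9.
A1 regrets: 0.0, 0.1, 0.2, 0.4, 0.0 → max 0.4
A2 regrets: 0.0, 0.2, 0.3, 1.0, 0.6 → max 1.0
A3 regrets: 1.2, 0.2, 0.9, 0.2, 1.1 → max 1.2
A4 regrets: 0.9, 1.2, 0.0, 0.0, 0.4 → max 1.2
A5 regrets: 0.4, 0.0, 0.0, 1.0, 0.2 → max 1.0
Smallest max regret = 0.4 → A1.

A1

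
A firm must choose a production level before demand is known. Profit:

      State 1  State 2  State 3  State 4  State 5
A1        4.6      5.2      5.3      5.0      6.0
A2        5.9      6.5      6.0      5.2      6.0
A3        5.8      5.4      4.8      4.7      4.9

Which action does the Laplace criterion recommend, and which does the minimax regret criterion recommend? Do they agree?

Row averages: A1=5.22, A2=5.92, A3=5.12
Highest average = 5.92 → A2.
Column bests: State 1=5.9, State 2=6.5, State 3=6.0, State 4=5.2, State 5=6.0.
A1 regrets: 1.3, 1.3, 0.7, 0.2, 0.0 → max 1.3
A2 regrets: 0.0, 0.0, 0.0, 0.0, 0.0 → max 0.0
A3 regrets: 0.1, 1.1, 1.2, 0.5, 1.1 → max 1.2
Smallest max regret = 0.0 → A2.

laplace → A2; minimax regret → A2 (agree)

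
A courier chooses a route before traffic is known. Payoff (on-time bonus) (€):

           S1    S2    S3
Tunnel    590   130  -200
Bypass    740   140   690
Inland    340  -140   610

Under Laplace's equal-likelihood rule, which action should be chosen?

Bypass

Row averages: Tunnel=520/3, Bypass=1570/3, Inland=270
Highest average = 1570/3 → Bypass.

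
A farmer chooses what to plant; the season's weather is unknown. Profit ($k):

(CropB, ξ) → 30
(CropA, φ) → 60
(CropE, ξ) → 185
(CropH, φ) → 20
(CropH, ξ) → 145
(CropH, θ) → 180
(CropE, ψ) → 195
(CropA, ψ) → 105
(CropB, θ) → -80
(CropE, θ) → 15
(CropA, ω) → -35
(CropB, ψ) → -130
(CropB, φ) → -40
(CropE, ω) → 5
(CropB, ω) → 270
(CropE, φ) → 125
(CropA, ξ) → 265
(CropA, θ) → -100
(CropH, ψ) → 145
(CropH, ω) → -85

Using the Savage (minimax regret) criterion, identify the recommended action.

Column bests: θ=180, φ=125, ψ=195, ω=270, ξ=265.
CropB regrets: 260, 165, 325, 0, 235 → max 325
CropE regrets: 165, 0, 0, 265, 80 → max 265
CropA regrets: 280, 65, 90, 305, 0 → max 305
CropH regrets: 0, 105, 50, 355, 120 → max 355
Smallest max regret = 265 → CropE.

CropE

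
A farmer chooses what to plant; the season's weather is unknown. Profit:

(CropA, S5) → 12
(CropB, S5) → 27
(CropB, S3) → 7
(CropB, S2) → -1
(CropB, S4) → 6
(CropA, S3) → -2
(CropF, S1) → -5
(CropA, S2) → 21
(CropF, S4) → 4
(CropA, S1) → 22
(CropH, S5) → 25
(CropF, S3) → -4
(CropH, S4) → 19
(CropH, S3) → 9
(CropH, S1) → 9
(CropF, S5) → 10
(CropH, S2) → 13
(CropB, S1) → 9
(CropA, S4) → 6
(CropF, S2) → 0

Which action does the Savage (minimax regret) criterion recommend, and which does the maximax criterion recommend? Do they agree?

Column bests: S1=22, S2=21, S3=9, S4=19, S5=27.
CropA regrets: 0, 0, 11, 13, 15 → max 15
CropB regrets: 13, 22, 2, 13, 0 → max 22
CropF regrets: 27, 21, 13, 15, 17 → max 27
CropH regrets: 13, 8, 0, 0, 2 → max 13
Smallest max regret = 13 → CropH.
Row maxima: CropA=22, CropB=27, CropF=10, CropH=25
Best best-case = 27 → CropB.

minimax regret → CropH; maximax → CropB (disagree)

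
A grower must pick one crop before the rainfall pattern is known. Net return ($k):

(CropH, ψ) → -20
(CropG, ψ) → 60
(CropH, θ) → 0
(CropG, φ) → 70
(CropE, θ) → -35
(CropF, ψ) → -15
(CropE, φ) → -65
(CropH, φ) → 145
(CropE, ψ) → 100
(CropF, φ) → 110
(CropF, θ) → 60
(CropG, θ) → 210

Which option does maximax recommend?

CropG

Row maxima: CropG=210, CropF=110, CropE=100, CropH=145
Best best-case = 210 → CropG.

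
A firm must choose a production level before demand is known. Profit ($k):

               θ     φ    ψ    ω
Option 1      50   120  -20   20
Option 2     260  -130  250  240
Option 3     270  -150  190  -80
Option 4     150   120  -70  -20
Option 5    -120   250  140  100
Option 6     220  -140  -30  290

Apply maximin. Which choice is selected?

Option 1

Row minima: Option 1=-20, Option 2=-130, Option 3=-150, Option 4=-70, Option 5=-120, Option 6=-140
Best worst-case = -20 → Option 1.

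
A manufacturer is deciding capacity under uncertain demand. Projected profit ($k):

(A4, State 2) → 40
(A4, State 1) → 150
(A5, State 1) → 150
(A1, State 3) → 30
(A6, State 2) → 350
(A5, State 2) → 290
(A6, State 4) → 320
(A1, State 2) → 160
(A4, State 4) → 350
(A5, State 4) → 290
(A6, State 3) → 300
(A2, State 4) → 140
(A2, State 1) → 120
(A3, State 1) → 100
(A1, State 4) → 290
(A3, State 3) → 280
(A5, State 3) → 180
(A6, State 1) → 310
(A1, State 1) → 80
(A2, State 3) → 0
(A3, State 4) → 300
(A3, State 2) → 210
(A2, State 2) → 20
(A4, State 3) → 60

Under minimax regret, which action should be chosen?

Column bests: State 1=310, State 2=350, State 3=300, State 4=350.
A1 regrets: 230, 190, 270, 60 → max 270
A2 regrets: 190, 330, 300, 210 → max 330
A3 regrets: 210, 140, 20, 50 → max 210
A4 regrets: 160, 310, 240, 0 → max 310
A5 regrets: 160, 60, 120, 60 → max 160
A6 regrets: 0, 0, 0, 30 → max 30
Smallest max regret = 30 → A6.

A6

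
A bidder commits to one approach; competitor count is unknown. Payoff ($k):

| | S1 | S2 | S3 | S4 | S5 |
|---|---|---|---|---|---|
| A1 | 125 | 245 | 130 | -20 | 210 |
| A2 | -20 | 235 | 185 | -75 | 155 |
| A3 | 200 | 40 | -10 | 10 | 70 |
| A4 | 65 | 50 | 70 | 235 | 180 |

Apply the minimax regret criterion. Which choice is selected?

A4

Column bests: S1=200, S2=245, S3=185, S4=235, S5=210.
A1 regrets: 75, 0, 55, 255, 0 → max 255
A2 regrets: 220, 10, 0, 310, 55 → max 310
A3 regrets: 0, 205, 195, 225, 140 → max 225
A4 regrets: 135, 195, 115, 0, 30 → max 195
Smallest max regret = 195 → A4.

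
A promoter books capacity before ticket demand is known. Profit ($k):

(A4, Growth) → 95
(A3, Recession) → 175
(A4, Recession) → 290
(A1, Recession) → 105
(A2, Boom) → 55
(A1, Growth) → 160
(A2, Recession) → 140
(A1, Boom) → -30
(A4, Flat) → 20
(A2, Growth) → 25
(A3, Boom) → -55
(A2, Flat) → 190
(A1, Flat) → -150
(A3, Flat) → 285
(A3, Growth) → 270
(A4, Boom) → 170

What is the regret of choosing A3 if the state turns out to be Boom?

Best payoff under Boom is 170.
Regret = 170 − (-55) = 225.

225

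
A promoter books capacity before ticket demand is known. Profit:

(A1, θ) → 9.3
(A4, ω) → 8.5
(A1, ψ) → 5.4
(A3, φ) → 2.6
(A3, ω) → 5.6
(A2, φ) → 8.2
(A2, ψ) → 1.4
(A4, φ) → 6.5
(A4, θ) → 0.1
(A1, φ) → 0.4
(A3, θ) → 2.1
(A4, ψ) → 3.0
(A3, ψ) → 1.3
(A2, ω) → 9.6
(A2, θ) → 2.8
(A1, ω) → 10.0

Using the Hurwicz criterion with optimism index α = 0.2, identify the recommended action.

A2

A1: 0.2·10.0 + 0.8·0.4 = 2.32
A2: 0.2·9.6 + 0.8·1.4 = 3.04
A3: 0.2·5.6 + 0.8·1.3 = 2.16
A4: 0.2·8.5 + 0.8·0.1 = 1.78
Highest Hurwicz score = 3.04 → A2.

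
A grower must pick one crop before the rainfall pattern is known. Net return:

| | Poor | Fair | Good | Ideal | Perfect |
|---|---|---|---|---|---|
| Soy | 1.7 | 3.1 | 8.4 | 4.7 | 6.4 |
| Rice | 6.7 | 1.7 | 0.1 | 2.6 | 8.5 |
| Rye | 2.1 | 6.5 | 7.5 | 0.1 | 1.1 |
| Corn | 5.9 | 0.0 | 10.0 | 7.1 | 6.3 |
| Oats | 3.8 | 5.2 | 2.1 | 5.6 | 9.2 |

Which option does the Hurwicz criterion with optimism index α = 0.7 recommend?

Soy: 0.7·8.4 + 0.3·1.7 = 6.39
Rice: 0.7·8.5 + 0.3·0.1 = 5.98
Rye: 0.7·7.5 + 0.3·0.1 = 5.28
Corn: 0.7·10.0 + 0.3·0.0 = 7
Oats: 0.7·9.2 + 0.3·2.1 = 7.07
Highest Hurwicz score = 7.07 → Oats.

Oats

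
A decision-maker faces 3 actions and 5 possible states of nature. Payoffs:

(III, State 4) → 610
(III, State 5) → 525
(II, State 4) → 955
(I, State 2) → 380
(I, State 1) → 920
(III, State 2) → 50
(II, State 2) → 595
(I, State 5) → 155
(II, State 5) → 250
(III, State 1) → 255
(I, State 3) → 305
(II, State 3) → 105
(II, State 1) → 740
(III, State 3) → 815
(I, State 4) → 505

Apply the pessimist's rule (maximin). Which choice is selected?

I

Row minima: I=155, II=105, III=50
Best worst-case = 155 → I.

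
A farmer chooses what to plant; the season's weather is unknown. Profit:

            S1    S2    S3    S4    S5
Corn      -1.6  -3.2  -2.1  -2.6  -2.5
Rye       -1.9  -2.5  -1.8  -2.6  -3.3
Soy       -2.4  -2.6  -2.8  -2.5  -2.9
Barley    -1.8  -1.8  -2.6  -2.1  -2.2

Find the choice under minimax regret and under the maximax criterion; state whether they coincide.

Column bests: S1=-1.6, S2=-1.8, S3=-1.8, S4=-2.1, S5=-2.2.
Corn regrets: 0.0, 1.4, 0.3, 0.5, 0.3 → max 1.4
Rye regrets: 0.3, 0.7, 0.0, 0.5, 1.1 → max 1.1
Soy regrets: 0.8, 0.8, 1.0, 0.4, 0.7 → max 1.0
Barley regrets: 0.2, 0.0, 0.8, 0.0, 0.0 → max 0.8
Smallest max regret = 0.8 → Barley.
Row maxima: Corn=-1.6, Rye=-1.8, Soy=-2.4, Barley=-1.8
Best best-case = -1.6 → Corn.

minimax regret → Barley; maximax → Corn (disagree)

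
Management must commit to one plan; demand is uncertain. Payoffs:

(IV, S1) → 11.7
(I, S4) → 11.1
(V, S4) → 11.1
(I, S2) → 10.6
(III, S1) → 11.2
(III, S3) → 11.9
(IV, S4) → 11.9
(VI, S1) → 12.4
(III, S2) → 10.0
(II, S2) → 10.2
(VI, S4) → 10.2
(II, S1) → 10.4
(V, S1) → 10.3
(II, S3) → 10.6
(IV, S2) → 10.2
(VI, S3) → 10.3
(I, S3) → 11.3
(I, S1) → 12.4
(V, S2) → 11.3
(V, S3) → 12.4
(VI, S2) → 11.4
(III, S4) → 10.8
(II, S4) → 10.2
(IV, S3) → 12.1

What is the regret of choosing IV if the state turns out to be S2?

Best payoff under S2 is 11.4.
Regret = 11.4 − 10.2 = 1.2.

1.2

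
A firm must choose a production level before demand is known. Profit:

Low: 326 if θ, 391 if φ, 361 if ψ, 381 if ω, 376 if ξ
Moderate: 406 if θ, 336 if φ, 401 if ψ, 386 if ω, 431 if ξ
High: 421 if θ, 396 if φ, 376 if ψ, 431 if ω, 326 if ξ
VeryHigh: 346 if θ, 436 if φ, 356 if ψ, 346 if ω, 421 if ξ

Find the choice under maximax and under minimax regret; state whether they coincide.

Row maxima: Low=391, Moderate=431, High=431, VeryHigh=436
Best best-case = 436 → VeryHigh.
Column bests: θ=421, φ=436, ψ=401, ω=431, ξ=431.
Low regrets: 95, 45, 40, 50, 55 → max 95
Moderate regrets: 15, 100, 0, 45, 0 → max 100
High regrets: 0, 40, 25, 0, 105 → max 105
VeryHigh regrets: 75, 0, 45, 85, 10 → max 85
Smallest max regret = 85 → VeryHigh.

maximax → VeryHigh; minimax regret → VeryHigh (agree)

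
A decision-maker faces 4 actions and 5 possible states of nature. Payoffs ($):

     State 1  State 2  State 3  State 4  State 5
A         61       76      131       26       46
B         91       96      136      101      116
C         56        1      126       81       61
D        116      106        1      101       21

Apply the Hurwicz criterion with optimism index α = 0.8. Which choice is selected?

A: 0.8·131 + 0.2·26 = 110
B: 0.8·136 + 0.2·91 = 127
C: 0.8·126 + 0.2·1 = 101
D: 0.8·116 + 0.2·1 = 93
Highest Hurwicz score = 127 → B.

B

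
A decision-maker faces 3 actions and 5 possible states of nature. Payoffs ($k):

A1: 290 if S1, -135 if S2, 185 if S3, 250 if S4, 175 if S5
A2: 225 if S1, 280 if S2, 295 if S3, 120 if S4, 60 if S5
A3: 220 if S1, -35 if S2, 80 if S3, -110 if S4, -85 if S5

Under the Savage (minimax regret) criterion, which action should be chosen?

Column bests: S1=290, S2=280, S3=295, S4=250, S5=175.
A1 regrets: 0, 415, 110, 0, 0 → max 415
A2 regrets: 65, 0, 0, 130, 115 → max 130
A3 regrets: 70, 315, 215, 360, 260 → max 360
Smallest max regret = 130 → A2.

A2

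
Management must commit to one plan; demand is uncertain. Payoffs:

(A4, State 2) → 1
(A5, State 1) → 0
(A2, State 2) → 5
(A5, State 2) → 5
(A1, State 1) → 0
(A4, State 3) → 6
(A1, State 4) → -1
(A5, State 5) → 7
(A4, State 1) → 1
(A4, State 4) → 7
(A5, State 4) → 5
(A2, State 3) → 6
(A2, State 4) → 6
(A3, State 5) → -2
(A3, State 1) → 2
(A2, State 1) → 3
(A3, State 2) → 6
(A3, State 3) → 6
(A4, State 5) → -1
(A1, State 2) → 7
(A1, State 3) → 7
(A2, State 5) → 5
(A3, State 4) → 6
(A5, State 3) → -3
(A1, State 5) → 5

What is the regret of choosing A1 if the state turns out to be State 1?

3

Best payoff under State 1 is 3.
Regret = 3 − 0 = 3.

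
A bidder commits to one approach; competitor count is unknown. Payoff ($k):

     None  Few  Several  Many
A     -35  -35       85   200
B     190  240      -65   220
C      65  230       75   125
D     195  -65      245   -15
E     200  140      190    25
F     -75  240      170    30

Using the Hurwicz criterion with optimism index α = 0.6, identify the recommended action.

A: 0.6·200 + 0.4·(-35) = 106
B: 0.6·240 + 0.4·(-65) = 118
C: 0.6·230 + 0.4·65 = 164
D: 0.6·245 + 0.4·(-65) = 121
E: 0.6·200 + 0.4·25 = 130
F: 0.6·240 + 0.4·(-75) = 114
Highest Hurwicz score = 164 → C.

C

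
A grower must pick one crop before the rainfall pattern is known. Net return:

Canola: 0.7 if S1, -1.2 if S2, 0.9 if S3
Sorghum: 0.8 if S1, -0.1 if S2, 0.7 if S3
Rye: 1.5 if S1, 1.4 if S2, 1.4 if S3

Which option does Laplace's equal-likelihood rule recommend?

Row averages: Canola=2/15, Sorghum=7/15, Rye=43/30
Highest average = 43/30 → Rye.

Rye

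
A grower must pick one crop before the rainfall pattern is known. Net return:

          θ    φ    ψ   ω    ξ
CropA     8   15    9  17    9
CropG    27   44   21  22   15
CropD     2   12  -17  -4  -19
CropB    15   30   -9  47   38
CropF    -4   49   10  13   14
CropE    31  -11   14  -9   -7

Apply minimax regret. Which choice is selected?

Column bests: θ=31, φ=49, ψ=21, ω=47, ξ=38.
CropA regrets: 23, 34, 12, 30, 29 → max 34
CropG regrets: 4, 5, 0, 25, 23 → max 25
CropD regrets: 29, 37, 38, 51, 57 → max 57
CropB regrets: 16, 19, 30, 0, 0 → max 30
CropF regrets: 35, 0, 11, 34, 24 → max 35
CropE regrets: 0, 60, 7, 56, 45 → max 60
Smallest max regret = 25 → CropG.

CropG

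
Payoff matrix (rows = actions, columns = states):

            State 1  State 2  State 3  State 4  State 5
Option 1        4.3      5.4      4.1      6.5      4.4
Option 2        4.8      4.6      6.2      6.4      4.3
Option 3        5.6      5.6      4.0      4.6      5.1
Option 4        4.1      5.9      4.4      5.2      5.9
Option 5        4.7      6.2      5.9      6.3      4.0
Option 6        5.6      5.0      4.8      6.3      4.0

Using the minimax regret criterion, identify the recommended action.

Option 2

Column bests: State 1=5.6, State 2=6.2, State 3=6.2, State 4=6.5, State 5=5.9.
Option 1 regrets: 1.3, 0.8, 2.1, 0.0, 1.5 → max 2.1
Option 2 regrets: 0.8, 1.6, 0.0, 0.1, 1.6 → max 1.6
Option 3 regrets: 0.0, 0.6, 2.2, 1.9, 0.8 → max 2.2
Option 4 regrets: 1.5, 0.3, 1.8, 1.3, 0.0 → max 1.8
Option 5 regrets: 0.9, 0.0, 0.3, 0.2, 1.9 → max 1.9
Option 6 regrets: 0.0, 1.2, 1.4, 0.2, 1.9 → max 1.9
Smallest max regret = 1.6 → Option 2.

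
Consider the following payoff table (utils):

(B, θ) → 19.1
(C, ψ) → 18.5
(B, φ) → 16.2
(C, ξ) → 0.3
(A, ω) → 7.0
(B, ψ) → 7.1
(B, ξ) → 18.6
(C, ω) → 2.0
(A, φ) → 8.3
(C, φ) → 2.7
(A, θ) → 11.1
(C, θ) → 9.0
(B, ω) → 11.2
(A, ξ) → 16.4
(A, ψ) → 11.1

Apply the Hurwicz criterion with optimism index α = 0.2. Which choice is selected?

A: 0.2·16.4 + 0.8·7.0 = 8.88
B: 0.2·19.1 + 0.8·7.1 = 9.5
C: 0.2·18.5 + 0.8·0.3 = 3.94
Highest Hurwicz score = 9.5 → B.

B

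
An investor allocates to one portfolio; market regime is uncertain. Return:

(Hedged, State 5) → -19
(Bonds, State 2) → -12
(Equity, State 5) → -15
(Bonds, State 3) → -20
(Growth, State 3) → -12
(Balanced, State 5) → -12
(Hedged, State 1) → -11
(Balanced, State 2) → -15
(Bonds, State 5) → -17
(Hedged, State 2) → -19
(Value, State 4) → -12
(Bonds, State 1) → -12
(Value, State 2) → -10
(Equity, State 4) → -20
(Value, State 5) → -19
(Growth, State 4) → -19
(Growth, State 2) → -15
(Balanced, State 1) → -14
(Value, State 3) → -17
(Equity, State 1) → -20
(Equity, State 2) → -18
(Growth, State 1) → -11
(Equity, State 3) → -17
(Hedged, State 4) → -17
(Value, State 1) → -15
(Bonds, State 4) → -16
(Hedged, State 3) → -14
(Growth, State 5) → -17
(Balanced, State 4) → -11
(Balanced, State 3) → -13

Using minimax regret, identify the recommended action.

Column bests: State 1=-11, State 2=-10, State 3=-12, State 4=-11, State 5=-12.
Value regrets: 4, 0, 5, 1, 7 → max 7
Bonds regrets: 1, 2, 8, 5, 5 → max 8
Hedged regrets: 0, 9, 2, 6, 7 → max 9
Equity regrets: 9, 8, 5, 9, 3 → max 9
Balanced regrets: 3, 5, 1, 0, 0 → max 5
Growth regrets: 0, 5, 0, 8, 5 → max 8
Smallest max regret = 5 → Balanced.

Balanced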